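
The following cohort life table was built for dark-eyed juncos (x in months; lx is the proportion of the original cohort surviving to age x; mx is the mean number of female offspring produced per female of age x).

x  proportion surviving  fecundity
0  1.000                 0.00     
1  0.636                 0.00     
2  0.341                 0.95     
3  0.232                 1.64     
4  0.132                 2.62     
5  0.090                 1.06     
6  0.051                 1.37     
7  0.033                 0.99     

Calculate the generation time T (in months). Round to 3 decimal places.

3.443

lx·mx: 0, 0, 0.32395, 0.38048, 0.34584, 0.0954, 0.06987, 0.03267 → R0 = 1.24821
x·lx·mx: 0, 0, 0.6479, 1.14144, 1.38336, 0.477, 0.41922, 0.22869 → Σ = 4.29761
T = 4.29761 / 1.24821 = 3.443018… → 3.443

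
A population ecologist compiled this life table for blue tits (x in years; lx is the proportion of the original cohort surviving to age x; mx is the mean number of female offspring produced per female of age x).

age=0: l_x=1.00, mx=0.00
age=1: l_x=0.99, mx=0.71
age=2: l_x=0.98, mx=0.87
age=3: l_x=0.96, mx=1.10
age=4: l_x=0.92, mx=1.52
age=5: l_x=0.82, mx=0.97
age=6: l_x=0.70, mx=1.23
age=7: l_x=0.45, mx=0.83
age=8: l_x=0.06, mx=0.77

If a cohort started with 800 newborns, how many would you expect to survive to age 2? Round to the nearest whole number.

Expected survivors = N0 · l_2 = 800 × 0.98 = 784 → 784

784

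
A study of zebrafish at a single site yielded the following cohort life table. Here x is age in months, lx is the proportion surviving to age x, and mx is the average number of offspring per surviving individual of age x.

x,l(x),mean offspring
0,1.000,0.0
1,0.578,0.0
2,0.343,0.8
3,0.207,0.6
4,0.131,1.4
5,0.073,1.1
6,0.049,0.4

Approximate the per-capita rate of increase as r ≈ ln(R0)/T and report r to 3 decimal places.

R0 = Σ lx·mx = 0 + 0 + 0.2744 + 0.1242 + 0.1834 + 0.0803 + 0.0196 = 0.6819
Σ x·lx·mx = 2.1741; T = 2.1741/0.6819 = 3.1883…
r ≈ ln(R0)/T = ln(0.6819)/3.1883… = -0.12009… → -0.120

-0.120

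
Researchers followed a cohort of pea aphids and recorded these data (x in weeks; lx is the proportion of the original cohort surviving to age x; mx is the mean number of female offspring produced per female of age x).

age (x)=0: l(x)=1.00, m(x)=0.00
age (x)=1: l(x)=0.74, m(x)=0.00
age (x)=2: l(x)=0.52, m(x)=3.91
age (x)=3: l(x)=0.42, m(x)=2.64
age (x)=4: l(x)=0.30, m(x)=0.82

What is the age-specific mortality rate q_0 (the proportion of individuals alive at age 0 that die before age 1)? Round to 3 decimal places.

0.260

q_0 = (l_0 − l_1) / l_0 = (1 − 0.74) / 1
     = 0.26 / 1 = 0.26 → 0.260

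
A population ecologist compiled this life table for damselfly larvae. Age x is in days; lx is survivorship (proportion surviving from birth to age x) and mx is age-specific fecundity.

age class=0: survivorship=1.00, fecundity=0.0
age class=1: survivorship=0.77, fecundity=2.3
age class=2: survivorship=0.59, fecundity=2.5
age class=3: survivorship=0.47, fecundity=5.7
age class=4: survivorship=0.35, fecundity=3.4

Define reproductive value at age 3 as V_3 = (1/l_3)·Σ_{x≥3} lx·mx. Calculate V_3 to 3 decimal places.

8.232

lx·mx for x ≥ 3: 2.679, 1.19 → sum = 3.869
V_3 = 3.869 / l_3 = 3.869 / 0.47 = 8.231915… → 8.232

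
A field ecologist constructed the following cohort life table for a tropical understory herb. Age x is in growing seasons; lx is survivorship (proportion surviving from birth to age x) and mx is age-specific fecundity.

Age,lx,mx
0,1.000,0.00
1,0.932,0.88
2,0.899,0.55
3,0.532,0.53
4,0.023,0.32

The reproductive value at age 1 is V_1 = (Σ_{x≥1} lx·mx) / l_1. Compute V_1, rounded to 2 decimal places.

lx·mx for x ≥ 1: 0.82016, 0.49445, 0.28196, 0.00736 → sum = 1.60393
V_1 = 1.60393 / l_1 = 1.60393 / 0.932 = 1.720955… → 1.72

1.72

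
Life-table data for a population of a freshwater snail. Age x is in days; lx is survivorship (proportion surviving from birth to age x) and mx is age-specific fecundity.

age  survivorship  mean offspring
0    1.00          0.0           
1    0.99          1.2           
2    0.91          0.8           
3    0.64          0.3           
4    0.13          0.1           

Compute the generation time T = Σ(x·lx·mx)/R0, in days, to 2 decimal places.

lx·mx: 0, 1.188, 0.728, 0.192, 0.013 → R0 = 2.121
x·lx·mx: 0, 1.188, 1.456, 0.576, 0.052 → Σ = 3.272
T = 3.272 / 2.121 = 1.542669… → 1.54

1.54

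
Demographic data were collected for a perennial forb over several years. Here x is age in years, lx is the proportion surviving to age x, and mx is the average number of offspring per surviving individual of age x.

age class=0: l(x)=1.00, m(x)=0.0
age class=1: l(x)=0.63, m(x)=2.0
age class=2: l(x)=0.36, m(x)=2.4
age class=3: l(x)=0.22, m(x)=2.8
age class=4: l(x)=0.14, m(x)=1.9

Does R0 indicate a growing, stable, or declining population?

growing

R0 = Σ lx·mx = 0 + 1.26 + 0.864 + 0.616 + 0.266 = 3.006
R0 > 1, so the population is growing.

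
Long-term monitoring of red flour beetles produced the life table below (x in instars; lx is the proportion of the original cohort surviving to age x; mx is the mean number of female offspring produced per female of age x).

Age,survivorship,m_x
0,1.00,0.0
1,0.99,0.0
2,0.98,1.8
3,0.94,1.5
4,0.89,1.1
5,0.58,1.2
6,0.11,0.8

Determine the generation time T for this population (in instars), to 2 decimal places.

3.18

lx·mx: 0, 0, 1.764, 1.41, 0.979, 0.696, 0.088 → R0 = 4.937
x·lx·mx: 0, 0, 3.528, 4.23, 3.916, 3.48, 0.528 → Σ = 15.682
T = 15.682 / 4.937 = 3.176423… → 3.18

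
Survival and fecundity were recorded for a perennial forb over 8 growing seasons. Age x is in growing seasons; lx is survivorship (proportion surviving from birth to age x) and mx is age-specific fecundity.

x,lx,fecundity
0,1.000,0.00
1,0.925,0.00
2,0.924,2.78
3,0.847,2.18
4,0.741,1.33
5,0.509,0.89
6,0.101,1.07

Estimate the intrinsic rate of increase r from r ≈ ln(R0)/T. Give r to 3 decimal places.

0.607

R0 = Σ lx·mx = 0 + 0 + 2.56872 + 1.84646 + 0.98553 + 0.45301 + 0.10807 = 5.96179
Σ x·lx·mx = 17.53241; T = 17.53241/5.96179 = 2.9408…
r ≈ ln(R0)/T = ln(5.96179)/2.9408… = 0.6071… → 0.607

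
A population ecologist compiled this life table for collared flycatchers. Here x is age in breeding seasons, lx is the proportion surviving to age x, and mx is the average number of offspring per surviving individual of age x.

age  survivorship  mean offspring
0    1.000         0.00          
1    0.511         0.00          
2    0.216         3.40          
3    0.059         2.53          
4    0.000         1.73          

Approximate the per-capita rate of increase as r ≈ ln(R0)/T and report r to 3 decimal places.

R0 = Σ lx·mx = 0 + 0 + 0.7344 + 0.14927 + 0 = 0.88367
Σ x·lx·mx = 1.91661; T = 1.91661/0.88367 = 2.16892…
r ≈ ln(R0)/T = ln(0.88367)/2.16892… = -0.05702… → -0.057

-0.057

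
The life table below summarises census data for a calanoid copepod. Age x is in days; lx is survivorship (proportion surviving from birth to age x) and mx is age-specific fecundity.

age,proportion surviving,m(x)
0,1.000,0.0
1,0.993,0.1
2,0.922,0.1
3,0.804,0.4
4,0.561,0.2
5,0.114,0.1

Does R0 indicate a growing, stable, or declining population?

R0 = Σ lx·mx = 0 + 0.0993 + 0.0922 + 0.3216 + 0.1122 + 0.0114 = 0.6367
R0 < 1, so the population is declining.

declining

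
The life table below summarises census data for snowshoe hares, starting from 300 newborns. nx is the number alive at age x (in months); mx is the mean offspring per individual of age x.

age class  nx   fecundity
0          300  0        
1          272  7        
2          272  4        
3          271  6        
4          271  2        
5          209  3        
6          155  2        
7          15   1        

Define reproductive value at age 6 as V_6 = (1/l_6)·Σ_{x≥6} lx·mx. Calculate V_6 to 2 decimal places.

lx = nx/n0 = nx/300: 1, 0.90667…, 0.90667…, 0.90333…, 0.90333…, 0.69667…, 0.51667…, 0.05
lx·mx for x ≥ 6: 1.033333…, 0.05 → sum = 1.083333…
V_6 = 1.083333… / l_6 = 1.083333… / 0.516667… = 2.096774… → 2.10

2.10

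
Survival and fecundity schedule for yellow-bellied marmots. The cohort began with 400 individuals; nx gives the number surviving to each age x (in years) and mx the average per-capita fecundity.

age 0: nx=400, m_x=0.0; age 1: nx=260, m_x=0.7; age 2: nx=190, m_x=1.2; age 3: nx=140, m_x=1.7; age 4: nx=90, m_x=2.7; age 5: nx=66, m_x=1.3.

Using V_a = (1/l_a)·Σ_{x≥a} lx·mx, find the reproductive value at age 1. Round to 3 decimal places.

3.757

lx = nx/n0 = nx/400: 1, 0.65, 0.475, 0.35, 0.225, 0.165
lx·mx for x ≥ 1: 0.455, 0.57, 0.595, 0.6075, 0.2145 → sum = 2.442
V_1 = 2.442 / l_1 = 2.442 / 0.65 = 3.756923… → 3.757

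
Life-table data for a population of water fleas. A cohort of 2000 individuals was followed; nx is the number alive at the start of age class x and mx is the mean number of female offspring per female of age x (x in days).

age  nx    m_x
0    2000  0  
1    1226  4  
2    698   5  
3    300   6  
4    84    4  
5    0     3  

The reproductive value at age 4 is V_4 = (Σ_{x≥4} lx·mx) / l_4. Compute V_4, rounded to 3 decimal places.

lx = nx/n0 = nx/2000: 1, 0.613, 0.349, 0.15, 0.042, 0
lx·mx for x ≥ 4: 0.168, 0 → sum = 0.168
V_4 = 0.168 / l_4 = 0.168 / 0.042 = 4 → 4.000

4.000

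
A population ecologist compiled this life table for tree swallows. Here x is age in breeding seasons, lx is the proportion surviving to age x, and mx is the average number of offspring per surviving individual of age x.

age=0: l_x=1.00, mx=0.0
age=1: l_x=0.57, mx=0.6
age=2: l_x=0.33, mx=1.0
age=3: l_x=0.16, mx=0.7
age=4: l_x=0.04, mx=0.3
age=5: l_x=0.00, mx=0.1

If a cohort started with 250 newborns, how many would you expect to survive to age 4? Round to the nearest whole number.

Expected survivors = N0 · l_4 = 250 × 0.04 = 10 → 10

10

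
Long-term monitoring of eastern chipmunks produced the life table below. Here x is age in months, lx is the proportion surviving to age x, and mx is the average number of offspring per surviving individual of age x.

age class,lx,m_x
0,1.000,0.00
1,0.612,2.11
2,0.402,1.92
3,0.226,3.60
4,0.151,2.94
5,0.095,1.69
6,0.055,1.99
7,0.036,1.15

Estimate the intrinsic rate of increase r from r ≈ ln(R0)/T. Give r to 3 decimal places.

R0 = Σ lx·mx = 0 + 1.29132 + 0.77184 + 0.8136 + 0.44394 + 0.16055 + 0.10945 + 0.0414 = 3.6321
Σ x·lx·mx = 8.80081; T = 8.80081/3.6321 = 2.42306…
r ≈ ln(R0)/T = ln(3.6321)/2.42306… = 0.53231… → 0.532

0.532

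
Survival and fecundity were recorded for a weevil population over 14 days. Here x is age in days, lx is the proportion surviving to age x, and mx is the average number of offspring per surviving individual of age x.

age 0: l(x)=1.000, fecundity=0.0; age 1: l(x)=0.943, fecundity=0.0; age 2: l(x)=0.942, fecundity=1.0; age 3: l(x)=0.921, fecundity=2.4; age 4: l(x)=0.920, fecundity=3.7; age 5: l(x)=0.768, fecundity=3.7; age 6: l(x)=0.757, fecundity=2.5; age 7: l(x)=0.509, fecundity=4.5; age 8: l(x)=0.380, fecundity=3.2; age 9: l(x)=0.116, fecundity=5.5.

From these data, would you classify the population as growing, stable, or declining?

growing

R0 = Σ lx·mx = 0 + 0 + 0.942 + 2.2104 + 3.404 + 2.8416 + 1.8925 + 2.2905 + 1.216 + 0.638 = 15.435
R0 > 1, so the population is growing.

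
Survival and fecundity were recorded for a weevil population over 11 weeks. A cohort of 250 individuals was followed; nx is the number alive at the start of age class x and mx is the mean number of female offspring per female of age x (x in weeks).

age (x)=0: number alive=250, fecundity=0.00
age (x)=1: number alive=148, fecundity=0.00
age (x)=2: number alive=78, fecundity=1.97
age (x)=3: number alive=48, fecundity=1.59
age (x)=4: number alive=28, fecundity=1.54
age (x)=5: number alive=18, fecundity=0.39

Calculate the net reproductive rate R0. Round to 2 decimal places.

lx = nx/n0 = nx/250: 1, 0.592, 0.312, 0.192, 0.112, 0.072
lx·mx by age: 0, 0, 0.61464, 0.30528, 0.17248, 0.02808
R0 = Σ lx·mx = 1.12048 → 1.12

1.12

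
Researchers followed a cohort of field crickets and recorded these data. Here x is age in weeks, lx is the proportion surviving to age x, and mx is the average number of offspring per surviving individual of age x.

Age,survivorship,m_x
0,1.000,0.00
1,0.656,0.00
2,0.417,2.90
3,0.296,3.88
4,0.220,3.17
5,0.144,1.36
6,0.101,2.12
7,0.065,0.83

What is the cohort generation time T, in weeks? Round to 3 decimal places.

3.210

lx·mx: 0, 0, 1.2093, 1.14848, 0.6974, 0.19584, 0.21412, 0.05395 → R0 = 3.51909
x·lx·mx: 0, 0, 2.4186, 3.44544, 2.7896, 0.9792, 1.28472, 0.37765 → Σ = 11.29521
T = 11.29521 / 3.51909 = 3.209696… → 3.210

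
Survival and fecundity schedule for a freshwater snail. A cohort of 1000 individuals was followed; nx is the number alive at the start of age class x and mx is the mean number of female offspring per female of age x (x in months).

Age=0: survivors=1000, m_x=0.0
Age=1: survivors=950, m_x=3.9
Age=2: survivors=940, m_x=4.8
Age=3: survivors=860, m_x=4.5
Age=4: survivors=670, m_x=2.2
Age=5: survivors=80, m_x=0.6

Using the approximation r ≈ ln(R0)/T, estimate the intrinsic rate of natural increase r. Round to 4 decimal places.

lx = nx/n0 = nx/1000: 1, 0.95, 0.94, 0.86, 0.67, 0.08
R0 = Σ lx·mx = 0 + 3.705 + 4.512 + 3.87 + 1.474 + 0.048 = 13.609
Σ x·lx·mx = 30.475; T = 30.475/13.609 = 2.23933…
r ≈ ln(R0)/T = ln(13.609)/2.23933… = 1.165855… → 1.1659

1.1659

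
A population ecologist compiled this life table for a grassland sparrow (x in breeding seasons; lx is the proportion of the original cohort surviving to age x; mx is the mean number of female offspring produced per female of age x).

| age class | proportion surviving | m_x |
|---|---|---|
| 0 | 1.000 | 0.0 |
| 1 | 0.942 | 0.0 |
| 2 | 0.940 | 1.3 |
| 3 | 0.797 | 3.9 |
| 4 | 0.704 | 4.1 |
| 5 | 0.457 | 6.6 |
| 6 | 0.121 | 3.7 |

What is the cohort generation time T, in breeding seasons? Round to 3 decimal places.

3.846

lx·mx: 0, 0, 1.222, 3.1083, 2.8864, 3.0162, 0.4477 → R0 = 10.6806
x·lx·mx: 0, 0, 2.444, 9.3249, 11.5456, 15.081, 2.6862 → Σ = 41.0817
T = 41.0817 / 10.6806 = 3.846385… → 3.846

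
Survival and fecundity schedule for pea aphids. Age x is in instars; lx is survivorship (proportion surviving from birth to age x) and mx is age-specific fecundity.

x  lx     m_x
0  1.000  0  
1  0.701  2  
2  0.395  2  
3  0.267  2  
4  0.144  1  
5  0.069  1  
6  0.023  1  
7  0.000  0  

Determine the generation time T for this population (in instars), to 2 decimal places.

lx·mx: 0, 1.402, 0.79, 0.534, 0.144, 0.069, 0.023, 0 → R0 = 2.962
x·lx·mx: 0, 1.402, 1.58, 1.602, 0.576, 0.345, 0.138, 0 → Σ = 5.643
T = 5.643 / 2.962 = 1.905132… → 1.91

1.91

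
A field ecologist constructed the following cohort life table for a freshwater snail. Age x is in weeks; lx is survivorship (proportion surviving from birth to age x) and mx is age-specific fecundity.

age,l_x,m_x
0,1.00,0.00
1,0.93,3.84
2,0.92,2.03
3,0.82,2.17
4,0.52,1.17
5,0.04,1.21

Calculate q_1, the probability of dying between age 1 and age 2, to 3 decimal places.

q_1 = (l_1 − l_2) / l_1 = (0.93 − 0.92) / 0.93
     = 0.01 / 0.93 = 0.010753… → 0.011

0.011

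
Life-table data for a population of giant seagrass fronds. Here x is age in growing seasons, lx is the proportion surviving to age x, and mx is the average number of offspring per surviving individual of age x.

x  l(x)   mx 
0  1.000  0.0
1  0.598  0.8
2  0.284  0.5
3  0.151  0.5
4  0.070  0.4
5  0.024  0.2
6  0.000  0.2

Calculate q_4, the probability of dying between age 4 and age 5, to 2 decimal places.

q_4 = (l_4 − l_5) / l_4 = (0.07 − 0.024) / 0.07
     = 0.046 / 0.07 = 0.657143… → 0.66

0.66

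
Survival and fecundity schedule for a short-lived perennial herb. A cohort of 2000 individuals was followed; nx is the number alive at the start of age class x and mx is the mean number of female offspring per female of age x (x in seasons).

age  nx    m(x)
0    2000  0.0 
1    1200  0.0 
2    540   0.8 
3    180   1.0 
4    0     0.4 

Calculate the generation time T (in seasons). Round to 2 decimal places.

2.29

lx = nx/n0 = nx/2000: 1, 0.6, 0.27, 0.09, 0
lx·mx: 0, 0, 0.216, 0.09, 0 → R0 = 0.306
x·lx·mx: 0, 0, 0.432, 0.27, 0 → Σ = 0.702
T = 0.702 / 0.306 = 2.294118… → 2.29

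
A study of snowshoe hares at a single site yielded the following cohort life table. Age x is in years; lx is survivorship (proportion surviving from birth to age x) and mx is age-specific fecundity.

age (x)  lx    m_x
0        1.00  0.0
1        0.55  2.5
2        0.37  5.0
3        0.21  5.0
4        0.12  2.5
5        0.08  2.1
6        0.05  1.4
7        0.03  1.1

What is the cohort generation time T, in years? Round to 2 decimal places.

lx·mx: 0, 1.375, 1.85, 1.05, 0.3, 0.168, 0.07, 0.033 → R0 = 4.846
x·lx·mx: 0, 1.375, 3.7, 3.15, 1.2, 0.84, 0.42, 0.231 → Σ = 10.916
T = 10.916 / 4.846 = 2.252579… → 2.25

2.25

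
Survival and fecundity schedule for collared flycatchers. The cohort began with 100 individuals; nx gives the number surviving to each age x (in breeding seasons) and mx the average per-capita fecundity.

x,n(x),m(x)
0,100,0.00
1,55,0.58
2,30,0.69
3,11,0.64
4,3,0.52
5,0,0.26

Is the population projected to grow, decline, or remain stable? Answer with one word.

declining

lx = nx/n0 = nx/100: 1, 0.55, 0.3, 0.11, 0.03, 0
R0 = Σ lx·mx = 0 + 0.319 + 0.207 + 0.0704 + 0.0156 + 0 = 0.612
R0 < 1, so the population is declining.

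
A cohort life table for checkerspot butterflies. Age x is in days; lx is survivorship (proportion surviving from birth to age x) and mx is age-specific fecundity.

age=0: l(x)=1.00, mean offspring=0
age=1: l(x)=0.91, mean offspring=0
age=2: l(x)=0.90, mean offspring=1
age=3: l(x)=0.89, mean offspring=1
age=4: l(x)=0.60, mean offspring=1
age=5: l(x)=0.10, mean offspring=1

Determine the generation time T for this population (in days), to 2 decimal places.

2.96

lx·mx: 0, 0, 0.9, 0.89, 0.6, 0.1 → R0 = 2.49
x·lx·mx: 0, 0, 1.8, 2.67, 2.4, 0.5 → Σ = 7.37
T = 7.37 / 2.49 = 2.959839… → 2.96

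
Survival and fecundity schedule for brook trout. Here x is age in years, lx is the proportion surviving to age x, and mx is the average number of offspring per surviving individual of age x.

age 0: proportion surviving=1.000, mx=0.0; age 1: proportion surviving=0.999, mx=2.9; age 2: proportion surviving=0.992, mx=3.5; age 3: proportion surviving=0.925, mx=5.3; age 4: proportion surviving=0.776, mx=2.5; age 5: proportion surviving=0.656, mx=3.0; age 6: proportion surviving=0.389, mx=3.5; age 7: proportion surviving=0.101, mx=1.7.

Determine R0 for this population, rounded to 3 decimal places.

lx·mx by age: 0, 2.8971, 3.472, 4.9025, 1.94, 1.968, 1.3615, 0.1717
R0 = Σ lx·mx = 16.7128 → 16.713

16.713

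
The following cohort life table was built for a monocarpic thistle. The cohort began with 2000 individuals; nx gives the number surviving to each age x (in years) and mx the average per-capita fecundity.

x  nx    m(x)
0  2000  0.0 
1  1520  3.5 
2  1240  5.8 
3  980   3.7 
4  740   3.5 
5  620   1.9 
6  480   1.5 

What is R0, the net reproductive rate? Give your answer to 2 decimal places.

lx = nx/n0 = nx/2000: 1, 0.76, 0.62, 0.49, 0.37, 0.31, 0.24
lx·mx by age: 0, 2.66, 3.596, 1.813, 1.295, 0.589, 0.36
R0 = Σ lx·mx = 10.313 → 10.31

10.31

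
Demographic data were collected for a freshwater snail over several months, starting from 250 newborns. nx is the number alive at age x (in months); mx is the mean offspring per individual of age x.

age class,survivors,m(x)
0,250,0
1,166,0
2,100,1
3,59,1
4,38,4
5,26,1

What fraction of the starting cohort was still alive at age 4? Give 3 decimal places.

0.152

l_4 = n_4/n_0 = 38/250 = 0.152 → 0.152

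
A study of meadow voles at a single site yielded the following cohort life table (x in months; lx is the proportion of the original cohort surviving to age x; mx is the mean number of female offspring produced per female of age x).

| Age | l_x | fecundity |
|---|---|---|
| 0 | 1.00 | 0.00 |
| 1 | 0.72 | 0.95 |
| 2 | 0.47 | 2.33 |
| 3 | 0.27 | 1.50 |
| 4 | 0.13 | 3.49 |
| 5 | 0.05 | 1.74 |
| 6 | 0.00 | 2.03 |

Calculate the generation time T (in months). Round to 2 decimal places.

2.33

lx·mx: 0, 0.684, 1.0951, 0.405, 0.4537, 0.087, 0 → R0 = 2.7248
x·lx·mx: 0, 0.684, 2.1902, 1.215, 1.8148, 0.435, 0 → Σ = 6.339
T = 6.339 / 2.7248 = 2.326409… → 2.33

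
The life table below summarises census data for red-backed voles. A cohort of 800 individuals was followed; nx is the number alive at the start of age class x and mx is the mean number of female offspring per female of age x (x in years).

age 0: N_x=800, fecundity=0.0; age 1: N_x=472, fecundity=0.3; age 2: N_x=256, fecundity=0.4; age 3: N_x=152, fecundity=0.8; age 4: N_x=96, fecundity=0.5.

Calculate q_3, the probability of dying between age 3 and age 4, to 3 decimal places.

0.368

lx = nx/n0 = nx/800: 1, 0.59, 0.32, 0.19, 0.12
q_3 = (l_3 − l_4) / l_3 = (0.19 − 0.12) / 0.19
     = 0.07 / 0.19 = 0.368421… → 0.368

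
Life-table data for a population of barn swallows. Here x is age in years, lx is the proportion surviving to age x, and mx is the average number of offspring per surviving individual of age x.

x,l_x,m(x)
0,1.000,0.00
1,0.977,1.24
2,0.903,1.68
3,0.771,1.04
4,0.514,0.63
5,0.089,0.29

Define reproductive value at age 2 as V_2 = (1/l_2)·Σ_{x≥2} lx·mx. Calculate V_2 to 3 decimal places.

lx·mx for x ≥ 2: 1.51704, 0.80184, 0.32382, 0.02581 → sum = 2.66851
V_2 = 2.66851 / l_2 = 2.66851 / 0.903 = 2.955161… → 2.955

2.955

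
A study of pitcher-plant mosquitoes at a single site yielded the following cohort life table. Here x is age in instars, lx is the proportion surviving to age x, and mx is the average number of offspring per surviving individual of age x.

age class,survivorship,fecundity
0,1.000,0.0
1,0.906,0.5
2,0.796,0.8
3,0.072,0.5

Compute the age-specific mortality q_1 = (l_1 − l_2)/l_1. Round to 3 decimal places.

q_1 = (l_1 − l_2) / l_1 = (0.906 − 0.796) / 0.906
     = 0.11 / 0.906 = 0.121413… → 0.121

0.121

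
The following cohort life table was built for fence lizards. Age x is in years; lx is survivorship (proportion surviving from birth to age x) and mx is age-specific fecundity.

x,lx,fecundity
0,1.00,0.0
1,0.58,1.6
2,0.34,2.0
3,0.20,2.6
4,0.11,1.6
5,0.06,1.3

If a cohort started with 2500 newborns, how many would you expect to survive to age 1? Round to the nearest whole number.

1450

Expected survivors = N0 · l_1 = 2500 × 0.58 = 1450 → 1450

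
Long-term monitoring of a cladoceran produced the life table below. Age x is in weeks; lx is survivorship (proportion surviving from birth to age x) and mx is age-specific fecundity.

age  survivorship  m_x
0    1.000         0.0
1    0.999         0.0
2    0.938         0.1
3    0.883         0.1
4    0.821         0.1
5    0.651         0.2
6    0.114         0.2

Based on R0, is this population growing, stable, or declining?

R0 = Σ lx·mx = 0 + 0 + 0.0938 + 0.0883 + 0.0821 + 0.1302 + 0.0228 = 0.4172
R0 < 1, so the population is declining.

declining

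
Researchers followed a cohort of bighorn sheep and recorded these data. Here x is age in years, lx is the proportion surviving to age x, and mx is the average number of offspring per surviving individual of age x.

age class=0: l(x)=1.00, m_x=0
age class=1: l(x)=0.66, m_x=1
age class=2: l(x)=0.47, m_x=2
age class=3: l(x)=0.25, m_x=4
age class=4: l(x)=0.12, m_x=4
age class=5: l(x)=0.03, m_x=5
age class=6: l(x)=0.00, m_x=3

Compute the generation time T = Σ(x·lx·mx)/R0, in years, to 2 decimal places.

2.54

lx·mx: 0, 0.66, 0.94, 1, 0.48, 0.15, 0 → R0 = 3.23
x·lx·mx: 0, 0.66, 1.88, 3, 1.92, 0.75, 0 → Σ = 8.21
T = 8.21 / 3.23 = 2.541796… → 2.54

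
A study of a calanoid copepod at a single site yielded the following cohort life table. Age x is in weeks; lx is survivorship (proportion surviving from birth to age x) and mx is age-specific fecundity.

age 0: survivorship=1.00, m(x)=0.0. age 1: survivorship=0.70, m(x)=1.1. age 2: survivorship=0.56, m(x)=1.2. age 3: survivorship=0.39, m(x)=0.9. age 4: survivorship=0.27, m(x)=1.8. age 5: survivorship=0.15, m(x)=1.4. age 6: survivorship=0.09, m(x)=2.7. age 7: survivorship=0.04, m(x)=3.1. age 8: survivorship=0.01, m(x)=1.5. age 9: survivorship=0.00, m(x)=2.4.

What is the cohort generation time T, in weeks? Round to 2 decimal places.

lx·mx: 0, 0.77, 0.672, 0.351, 0.486, 0.21, 0.243, 0.124, 0.015, 0 → R0 = 2.871
x·lx·mx: 0, 0.77, 1.344, 1.053, 1.944, 1.05, 1.458, 0.868, 0.12, 0 → Σ = 8.607
T = 8.607 / 2.871 = 2.99791… → 3.00

3.00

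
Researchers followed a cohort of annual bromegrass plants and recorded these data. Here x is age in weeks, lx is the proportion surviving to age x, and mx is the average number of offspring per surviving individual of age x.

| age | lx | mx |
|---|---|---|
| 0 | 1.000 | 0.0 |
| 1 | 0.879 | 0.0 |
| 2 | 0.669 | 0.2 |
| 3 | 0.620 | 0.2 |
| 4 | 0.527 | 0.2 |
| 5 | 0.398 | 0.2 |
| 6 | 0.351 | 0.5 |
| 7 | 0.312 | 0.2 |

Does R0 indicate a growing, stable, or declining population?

R0 = Σ lx·mx = 0 + 0 + 0.1338 + 0.124 + 0.1054 + 0.0796 + 0.1755 + 0.0624 = 0.6807
R0 < 1, so the population is declining.

declining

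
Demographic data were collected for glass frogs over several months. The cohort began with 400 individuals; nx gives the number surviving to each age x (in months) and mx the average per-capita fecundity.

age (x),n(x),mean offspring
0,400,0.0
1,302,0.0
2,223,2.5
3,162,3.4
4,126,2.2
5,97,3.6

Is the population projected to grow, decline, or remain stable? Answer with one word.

lx = nx/n0 = nx/400: 1, 0.755, 0.5575, 0.405, 0.315, 0.2425
R0 = Σ lx·mx = 0 + 0 + 1.39375 + 1.377 + 0.693 + 0.873 = 4.33675
R0 > 1, so the population is growing.

growing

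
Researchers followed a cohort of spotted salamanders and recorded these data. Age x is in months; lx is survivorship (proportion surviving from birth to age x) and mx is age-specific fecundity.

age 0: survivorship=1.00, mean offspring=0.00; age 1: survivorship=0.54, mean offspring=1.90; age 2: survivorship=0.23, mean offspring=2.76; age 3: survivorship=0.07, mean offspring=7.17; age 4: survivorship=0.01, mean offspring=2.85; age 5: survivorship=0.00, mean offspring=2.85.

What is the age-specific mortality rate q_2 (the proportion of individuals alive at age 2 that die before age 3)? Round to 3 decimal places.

0.696

q_2 = (l_2 − l_3) / l_2 = (0.23 − 0.07) / 0.23
     = 0.16 / 0.23 = 0.695652… → 0.696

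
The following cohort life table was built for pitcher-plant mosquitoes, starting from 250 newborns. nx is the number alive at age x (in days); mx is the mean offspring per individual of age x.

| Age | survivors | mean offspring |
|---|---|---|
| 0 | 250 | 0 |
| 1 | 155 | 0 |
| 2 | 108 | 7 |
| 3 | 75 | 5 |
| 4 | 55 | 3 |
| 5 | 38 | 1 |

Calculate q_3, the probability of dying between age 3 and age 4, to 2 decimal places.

lx = nx/n0 = nx/250: 1, 0.62, 0.432, 0.3, 0.22, 0.152
q_3 = (l_3 − l_4) / l_3 = (0.3 − 0.22) / 0.3
     = 0.08 / 0.3 = 0.266667… → 0.27

0.27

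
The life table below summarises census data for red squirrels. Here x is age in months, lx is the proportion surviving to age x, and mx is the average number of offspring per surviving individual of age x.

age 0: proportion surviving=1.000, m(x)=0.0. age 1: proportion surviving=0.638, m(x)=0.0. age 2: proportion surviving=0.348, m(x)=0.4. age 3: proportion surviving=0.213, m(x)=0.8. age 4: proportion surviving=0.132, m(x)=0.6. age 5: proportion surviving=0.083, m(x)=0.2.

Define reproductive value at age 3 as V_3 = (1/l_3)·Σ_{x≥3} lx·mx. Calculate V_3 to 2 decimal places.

lx·mx for x ≥ 3: 0.1704, 0.0792, 0.0166 → sum = 0.2662
V_3 = 0.2662 / l_3 = 0.2662 / 0.213 = 1.249765… → 1.25

1.25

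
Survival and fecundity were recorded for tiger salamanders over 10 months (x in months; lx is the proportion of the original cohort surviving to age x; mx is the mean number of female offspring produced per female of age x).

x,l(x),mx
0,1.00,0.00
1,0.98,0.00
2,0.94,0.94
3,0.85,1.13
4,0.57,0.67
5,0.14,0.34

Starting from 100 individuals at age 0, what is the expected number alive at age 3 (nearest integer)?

Expected survivors = N0 · l_3 = 100 × 0.85 = 85 → 85

85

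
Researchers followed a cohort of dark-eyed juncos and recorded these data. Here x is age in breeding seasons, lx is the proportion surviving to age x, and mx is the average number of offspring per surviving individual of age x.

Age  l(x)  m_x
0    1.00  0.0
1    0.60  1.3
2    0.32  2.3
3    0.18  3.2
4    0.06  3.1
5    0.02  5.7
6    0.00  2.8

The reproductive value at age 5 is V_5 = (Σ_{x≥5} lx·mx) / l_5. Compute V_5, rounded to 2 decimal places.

lx·mx for x ≥ 5: 0.114, 0 → sum = 0.114
V_5 = 0.114 / l_5 = 0.114 / 0.02 = 5.7 → 5.70

5.70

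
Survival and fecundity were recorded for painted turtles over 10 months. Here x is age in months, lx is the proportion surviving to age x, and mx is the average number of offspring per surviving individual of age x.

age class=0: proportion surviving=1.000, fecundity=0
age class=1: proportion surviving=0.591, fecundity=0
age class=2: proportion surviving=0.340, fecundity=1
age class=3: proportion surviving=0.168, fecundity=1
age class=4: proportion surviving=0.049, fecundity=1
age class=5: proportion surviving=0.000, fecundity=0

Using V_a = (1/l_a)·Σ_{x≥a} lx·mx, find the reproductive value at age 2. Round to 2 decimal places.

lx·mx for x ≥ 2: 0.34, 0.168, 0.049, 0 → sum = 0.557
V_2 = 0.557 / l_2 = 0.557 / 0.34 = 1.638235… → 1.64

1.64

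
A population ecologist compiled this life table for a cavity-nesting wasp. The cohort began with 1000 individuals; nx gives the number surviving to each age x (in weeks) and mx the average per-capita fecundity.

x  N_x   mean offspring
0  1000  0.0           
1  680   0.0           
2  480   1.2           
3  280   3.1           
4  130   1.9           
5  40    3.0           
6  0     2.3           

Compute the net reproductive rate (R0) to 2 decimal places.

lx = nx/n0 = nx/1000: 1, 0.68, 0.48, 0.28, 0.13, 0.04, 0
lx·mx by age: 0, 0, 0.576, 0.868, 0.247, 0.12, 0
R0 = Σ lx·mx = 1.811 → 1.81

1.81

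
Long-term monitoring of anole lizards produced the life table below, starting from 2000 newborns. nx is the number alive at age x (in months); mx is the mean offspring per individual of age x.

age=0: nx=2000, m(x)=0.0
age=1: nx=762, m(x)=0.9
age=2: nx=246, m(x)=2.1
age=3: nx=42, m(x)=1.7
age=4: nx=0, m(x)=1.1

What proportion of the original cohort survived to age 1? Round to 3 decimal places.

0.381

l_1 = n_1/n_0 = 762/2000 = 0.381 → 0.381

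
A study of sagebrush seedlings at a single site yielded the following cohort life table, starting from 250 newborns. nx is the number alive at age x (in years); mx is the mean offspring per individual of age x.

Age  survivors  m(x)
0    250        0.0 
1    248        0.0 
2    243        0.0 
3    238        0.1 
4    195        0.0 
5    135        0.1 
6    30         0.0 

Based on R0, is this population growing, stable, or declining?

lx = nx/n0 = nx/250: 1, 0.992, 0.972, 0.952, 0.78, 0.54, 0.12
R0 = Σ lx·mx = 0 + 0 + 0 + 0.0952 + 0 + 0.054 + 0 = 0.1492
R0 < 1, so the population is declining.

declining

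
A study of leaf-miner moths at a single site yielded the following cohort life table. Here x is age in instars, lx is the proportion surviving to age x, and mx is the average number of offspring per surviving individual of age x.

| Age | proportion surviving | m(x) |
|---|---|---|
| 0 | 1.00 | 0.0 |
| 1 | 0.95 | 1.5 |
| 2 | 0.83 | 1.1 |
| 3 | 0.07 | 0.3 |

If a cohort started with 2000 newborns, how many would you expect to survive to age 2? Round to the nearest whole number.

Expected survivors = N0 · l_2 = 2000 × 0.83 = 1660 → 1660

1660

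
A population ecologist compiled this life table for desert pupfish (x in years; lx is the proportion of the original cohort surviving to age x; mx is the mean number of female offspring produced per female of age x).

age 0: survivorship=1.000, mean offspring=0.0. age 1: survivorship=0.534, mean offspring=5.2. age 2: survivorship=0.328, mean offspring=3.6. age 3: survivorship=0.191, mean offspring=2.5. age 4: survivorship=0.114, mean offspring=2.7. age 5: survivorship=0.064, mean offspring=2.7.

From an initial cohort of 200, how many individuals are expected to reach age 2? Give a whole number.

Expected survivors = N0 · l_2 = 200 × 0.328 = 65.6 → 66

66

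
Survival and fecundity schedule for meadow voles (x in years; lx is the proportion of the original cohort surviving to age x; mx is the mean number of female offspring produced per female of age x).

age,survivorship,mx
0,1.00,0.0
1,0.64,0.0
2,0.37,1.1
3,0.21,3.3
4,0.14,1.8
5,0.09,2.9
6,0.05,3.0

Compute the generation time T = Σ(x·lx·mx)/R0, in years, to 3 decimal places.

3.463

lx·mx: 0, 0, 0.407, 0.693, 0.252, 0.261, 0.15 → R0 = 1.763
x·lx·mx: 0, 0, 0.814, 2.079, 1.008, 1.305, 0.9 → Σ = 6.106
T = 6.106 / 1.763 = 3.463415… → 3.463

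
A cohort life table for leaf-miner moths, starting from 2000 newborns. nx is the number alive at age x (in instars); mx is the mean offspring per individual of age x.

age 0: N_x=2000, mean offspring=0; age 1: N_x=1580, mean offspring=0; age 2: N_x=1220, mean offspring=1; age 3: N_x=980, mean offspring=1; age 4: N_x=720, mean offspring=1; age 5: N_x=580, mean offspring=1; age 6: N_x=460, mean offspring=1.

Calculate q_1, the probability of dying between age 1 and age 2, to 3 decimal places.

0.228

lx = nx/n0 = nx/2000: 1, 0.79, 0.61, 0.49, 0.36, 0.29, 0.23
q_1 = (l_1 − l_2) / l_1 = (0.79 − 0.61) / 0.79
     = 0.18 / 0.79 = 0.227848… → 0.228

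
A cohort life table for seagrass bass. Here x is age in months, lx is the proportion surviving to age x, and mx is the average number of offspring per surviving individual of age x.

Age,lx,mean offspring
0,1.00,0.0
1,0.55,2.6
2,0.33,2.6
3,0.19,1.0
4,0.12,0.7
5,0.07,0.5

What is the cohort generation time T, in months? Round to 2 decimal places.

lx·mx: 0, 1.43, 0.858, 0.19, 0.084, 0.035 → R0 = 2.597
x·lx·mx: 0, 1.43, 1.716, 0.57, 0.336, 0.175 → Σ = 4.227
T = 4.227 / 2.597 = 1.627647… → 1.63

1.63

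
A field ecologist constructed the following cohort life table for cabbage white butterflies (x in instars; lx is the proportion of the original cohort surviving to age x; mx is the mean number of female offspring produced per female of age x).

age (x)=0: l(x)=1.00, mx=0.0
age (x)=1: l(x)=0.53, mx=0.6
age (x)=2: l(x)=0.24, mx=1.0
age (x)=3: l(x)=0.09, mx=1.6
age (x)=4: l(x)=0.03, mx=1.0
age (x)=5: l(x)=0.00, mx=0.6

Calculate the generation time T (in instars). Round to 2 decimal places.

lx·mx: 0, 0.318, 0.24, 0.144, 0.03, 0 → R0 = 0.732
x·lx·mx: 0, 0.318, 0.48, 0.432, 0.12, 0 → Σ = 1.35
T = 1.35 / 0.732 = 1.844262… → 1.84

1.84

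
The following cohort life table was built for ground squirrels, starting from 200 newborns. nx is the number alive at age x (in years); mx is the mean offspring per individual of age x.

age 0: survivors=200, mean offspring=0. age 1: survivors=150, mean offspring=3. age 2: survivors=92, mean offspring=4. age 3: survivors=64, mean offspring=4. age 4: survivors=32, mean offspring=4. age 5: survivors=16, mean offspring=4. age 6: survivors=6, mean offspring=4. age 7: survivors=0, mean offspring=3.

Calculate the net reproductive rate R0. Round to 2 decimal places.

lx = nx/n0 = nx/200: 1, 0.75, 0.46, 0.32, 0.16, 0.08, 0.03, 0
lx·mx by age: 0, 2.25, 1.84, 1.28, 0.64, 0.32, 0.12, 0
R0 = Σ lx·mx = 6.45 → 6.45

6.45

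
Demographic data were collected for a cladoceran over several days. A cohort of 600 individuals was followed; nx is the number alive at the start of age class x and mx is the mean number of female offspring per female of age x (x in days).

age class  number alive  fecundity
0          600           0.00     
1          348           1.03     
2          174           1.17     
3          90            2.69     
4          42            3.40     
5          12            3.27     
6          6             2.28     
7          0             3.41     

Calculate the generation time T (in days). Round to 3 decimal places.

lx = nx/n0 = nx/600: 1, 0.58, 0.29, 0.15, 0.07, 0.02, 0.01, 0
lx·mx: 0, 0.5974, 0.3393, 0.4035, 0.238, 0.0654, 0.0228, 0 → R0 = 1.6664
x·lx·mx: 0, 0.5974, 0.6786, 1.2105, 0.952, 0.327, 0.1368, 0 → Σ = 3.9023
T = 3.9023 / 1.6664 = 2.341755… → 2.342

2.342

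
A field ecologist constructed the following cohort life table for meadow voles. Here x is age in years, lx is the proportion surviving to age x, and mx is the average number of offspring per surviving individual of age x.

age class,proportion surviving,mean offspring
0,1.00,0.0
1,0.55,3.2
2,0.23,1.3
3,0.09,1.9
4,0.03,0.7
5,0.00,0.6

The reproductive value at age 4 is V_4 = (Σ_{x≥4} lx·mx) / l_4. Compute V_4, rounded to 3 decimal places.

0.700

lx·mx for x ≥ 4: 0.021, 0 → sum = 0.021
V_4 = 0.021 / l_4 = 0.021 / 0.03 = 0.7 → 0.700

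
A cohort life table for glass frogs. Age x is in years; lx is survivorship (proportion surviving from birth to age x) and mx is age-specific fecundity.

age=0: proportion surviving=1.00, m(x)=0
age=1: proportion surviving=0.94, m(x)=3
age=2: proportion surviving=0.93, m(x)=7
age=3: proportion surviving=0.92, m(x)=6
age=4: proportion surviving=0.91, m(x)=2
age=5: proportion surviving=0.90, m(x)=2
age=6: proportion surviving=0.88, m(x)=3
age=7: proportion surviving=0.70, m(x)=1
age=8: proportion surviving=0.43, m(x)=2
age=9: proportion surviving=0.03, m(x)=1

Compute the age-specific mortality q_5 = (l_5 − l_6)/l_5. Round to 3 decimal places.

0.022

q_5 = (l_5 − l_6) / l_5 = (0.9 − 0.88) / 0.9
     = 0.02 / 0.9 = 0.022222… → 0.022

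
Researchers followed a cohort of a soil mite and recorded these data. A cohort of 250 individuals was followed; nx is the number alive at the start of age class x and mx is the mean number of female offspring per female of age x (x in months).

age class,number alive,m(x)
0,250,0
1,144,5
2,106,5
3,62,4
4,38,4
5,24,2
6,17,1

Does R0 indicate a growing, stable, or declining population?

growing

lx = nx/n0 = nx/250: 1, 0.576, 0.424, 0.248, 0.152, 0.096, 0.068
R0 = Σ lx·mx = 0 + 2.88 + 2.12 + 0.992 + 0.608 + 0.192 + 0.068 = 6.86
R0 > 1, so the population is growing.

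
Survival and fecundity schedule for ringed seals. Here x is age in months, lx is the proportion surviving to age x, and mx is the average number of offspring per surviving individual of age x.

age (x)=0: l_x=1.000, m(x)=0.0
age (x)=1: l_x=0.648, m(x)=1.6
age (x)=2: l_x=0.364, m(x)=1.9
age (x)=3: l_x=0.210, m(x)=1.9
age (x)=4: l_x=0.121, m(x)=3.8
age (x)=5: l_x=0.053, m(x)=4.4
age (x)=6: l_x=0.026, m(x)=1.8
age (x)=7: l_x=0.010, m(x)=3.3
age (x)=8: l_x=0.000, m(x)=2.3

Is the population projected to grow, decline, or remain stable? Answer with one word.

growing

R0 = Σ lx·mx = 0 + 1.0368 + 0.6916 + 0.399 + 0.4598 + 0.2332 + 0.0468 + 0.033 + 0 = 2.9002
R0 > 1, so the population is growing.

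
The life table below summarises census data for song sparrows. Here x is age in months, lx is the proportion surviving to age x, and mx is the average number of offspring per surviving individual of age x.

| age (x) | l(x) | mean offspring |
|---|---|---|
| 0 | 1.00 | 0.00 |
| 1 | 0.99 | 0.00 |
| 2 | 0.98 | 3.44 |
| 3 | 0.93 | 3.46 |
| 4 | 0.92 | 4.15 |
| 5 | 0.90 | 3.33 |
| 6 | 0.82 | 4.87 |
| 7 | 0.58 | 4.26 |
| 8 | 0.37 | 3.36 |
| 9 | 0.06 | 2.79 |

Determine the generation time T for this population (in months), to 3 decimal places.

4.669

lx·mx: 0, 0, 3.3712, 3.2178, 3.818, 2.997, 3.9934, 2.4708, 1.2432, 0.1674 → R0 = 21.2788
x·lx·mx: 0, 0, 6.7424, 9.6534, 15.272, 14.985, 23.9604, 17.2956, 9.9456, 1.5066 → Σ = 99.361
T = 99.361 / 21.2788 = 4.669483… → 4.669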